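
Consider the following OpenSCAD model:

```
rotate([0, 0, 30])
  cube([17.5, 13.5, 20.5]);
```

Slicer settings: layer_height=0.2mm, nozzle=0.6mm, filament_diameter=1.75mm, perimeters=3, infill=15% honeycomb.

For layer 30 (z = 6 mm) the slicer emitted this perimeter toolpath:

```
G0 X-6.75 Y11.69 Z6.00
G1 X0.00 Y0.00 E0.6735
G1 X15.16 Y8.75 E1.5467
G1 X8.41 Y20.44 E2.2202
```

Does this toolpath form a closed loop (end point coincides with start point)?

no

Start point (G0): (-6.75, 11.69). End point (last G1): the path does not return to the start — open.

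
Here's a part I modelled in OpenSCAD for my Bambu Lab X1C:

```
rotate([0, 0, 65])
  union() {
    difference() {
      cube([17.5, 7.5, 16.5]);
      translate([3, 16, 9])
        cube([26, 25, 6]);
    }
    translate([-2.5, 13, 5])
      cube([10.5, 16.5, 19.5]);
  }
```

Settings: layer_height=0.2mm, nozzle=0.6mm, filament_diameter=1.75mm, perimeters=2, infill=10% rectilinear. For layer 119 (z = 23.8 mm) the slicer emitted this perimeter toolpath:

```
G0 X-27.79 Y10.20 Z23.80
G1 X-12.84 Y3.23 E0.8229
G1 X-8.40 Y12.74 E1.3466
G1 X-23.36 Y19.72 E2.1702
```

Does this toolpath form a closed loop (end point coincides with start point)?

Start point (G0): (-27.79, 10.20). End point (last G1): the path does not return to the start — open.

no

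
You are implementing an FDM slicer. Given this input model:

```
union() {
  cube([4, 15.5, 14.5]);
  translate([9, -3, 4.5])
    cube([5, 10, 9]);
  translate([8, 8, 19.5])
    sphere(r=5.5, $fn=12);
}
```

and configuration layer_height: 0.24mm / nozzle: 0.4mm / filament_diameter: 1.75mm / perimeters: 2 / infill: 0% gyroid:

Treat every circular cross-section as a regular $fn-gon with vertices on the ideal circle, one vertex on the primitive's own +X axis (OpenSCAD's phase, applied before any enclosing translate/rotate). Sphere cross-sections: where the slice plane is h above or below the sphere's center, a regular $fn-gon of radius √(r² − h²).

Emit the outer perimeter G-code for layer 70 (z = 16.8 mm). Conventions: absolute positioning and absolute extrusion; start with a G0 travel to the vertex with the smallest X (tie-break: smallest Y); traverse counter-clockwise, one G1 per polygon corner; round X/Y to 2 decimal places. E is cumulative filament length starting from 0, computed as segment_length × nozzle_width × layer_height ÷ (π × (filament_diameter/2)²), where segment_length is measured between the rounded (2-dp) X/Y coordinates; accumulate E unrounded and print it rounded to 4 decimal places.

G0 X3.21 Y8.00 Z16.80
G1 X3.85 Y5.60 E0.0991
G1 X5.60 Y3.85 E0.1979
G1 X8.00 Y3.21 E0.2971
G1 X10.40 Y3.85 E0.3962
G1 X12.15 Y5.60 E0.4950
G1 X12.79 Y8.00 E0.5941
G1 X12.15 Y10.40 E0.6932
G1 X10.40 Y12.15 E0.7920
G1 X8.00 Y12.79 E0.8912
G1 X5.60 Y12.15 E0.9903
G1 X3.85 Y10.40 E1.0891
G1 X3.21 Y8.00 E1.1882

At z = 16.8 mm: the cube is not intersected at this z (z outside [0, 14.5]); the cube at (9, -3) is not intersected at this z (z outside [4.5, 13.5]); the r=5.5 sphere at (8, 8) slices to a regular 12-gon of circumradius 4.792 (√(r²−h²) with h=2.7 from center); Combining (union): only the r=5.5 sphere at (8, 8) is present, so the union is just that shape — 1 connected region. The outline is a single polygon with 12 vertices. Extrusion per mm of travel: 0.4 × 0.24 / (π × 0.875²) = 0.039912. Accumulating E over each segment gives final E = 1.1882.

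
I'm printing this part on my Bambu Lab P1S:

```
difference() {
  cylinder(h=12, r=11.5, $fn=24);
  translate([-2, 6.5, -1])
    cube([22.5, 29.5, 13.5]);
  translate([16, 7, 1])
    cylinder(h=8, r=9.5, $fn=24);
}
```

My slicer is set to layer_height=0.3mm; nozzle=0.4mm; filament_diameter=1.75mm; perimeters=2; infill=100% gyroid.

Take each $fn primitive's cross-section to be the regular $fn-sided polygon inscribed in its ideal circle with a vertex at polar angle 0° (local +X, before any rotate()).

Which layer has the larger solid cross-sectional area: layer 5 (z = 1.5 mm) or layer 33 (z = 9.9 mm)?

layer 33 (z = 9.9 mm)

Layer 5 (z = 1.5): the cylinder: section is a regular 24-gon, circumradius r=11.5 (area = (24/2)·11.500²·sin(360°/24) = 410.75 mm²); the cube at (-2, 6.5) is present — its section is the full 22.5×29.5 rectangle (area 663.75 mm²); the r=9.5 cylinder at (16, 7) gives a regular 24-gon of circumradius 9.5 (constant along its height) (area = (24/2)·9.500²·sin(360°/24) = 280.30 mm²); Subtracting the remaining from the first: starting from the r=11.5 cylinder (410.75 mm²), the 22.5×29.5 cube at (-2, 6.5) partially overlaps it — only the 42.31 mm² overlap (of its 663.75 mm²) is removed, clipping the outline; the r=9.5 cylinder at (16, 7) partially overlaps it — only the 22.02 mm² overlap (of its 280.30 mm²) is removed, clipping the outline — area = 346.42 mm². So its area = 346.42 mm². Layer 33 (z = 9.9): the r=11.5 cylinder gives a regular 24-gon of circumradius 11.5 (constant along its height) (area = (24/2)·11.500²·sin(360°/24) = 410.75 mm²); the cube at (-2, 6.5) is present — its section is the full 22.5×29.5 rectangle (area 663.75 mm²); the cylinder at (16, 7) is not intersected at this z (z outside [1, 9]); Subtracting the remaining from the first: starting from the r=11.5 cylinder (410.75 mm²), the 22.5×29.5 cube at (-2, 6.5) partially overlaps it — only the 42.31 mm² overlap (of its 663.75 mm²) is removed, clipping the outline — area = 368.44 mm². So its area = 368.44 mm². Layer 33 is larger (368.44 vs 346.42 mm²).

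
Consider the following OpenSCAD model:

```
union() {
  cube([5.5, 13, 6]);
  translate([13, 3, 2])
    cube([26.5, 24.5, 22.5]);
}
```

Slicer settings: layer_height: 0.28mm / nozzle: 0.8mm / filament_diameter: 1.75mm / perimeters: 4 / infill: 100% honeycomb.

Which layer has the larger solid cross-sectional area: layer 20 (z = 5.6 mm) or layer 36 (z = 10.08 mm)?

layer 20 (z = 5.6 mm)

Layer 20 (z = 5.6): the cube (footprint 5.5×13) is included at this height (area 71.50 mm²); the 26.5×24.5 cube at (13, 3) contributes its full rectangle (area 649.25 mm²); Merging all regions: the 2 present regions are separate (no shared area or edge), so areas and boundary lengths simply add and each stays a separate island — area = 720.75 mm². So its area = 720.75 mm². Layer 36 (z = 10.08): the cube does not reach this height (z outside [0, 6]); the cube at (13, 3) (footprint 26.5×24.5) is included at this height (area 649.25 mm²); Combining (union): only the 26.5×24.5 cube at (13, 3) is present, so the union is just that shape — area = 649.25 mm². So its area = 649.25 mm². Layer 20 is larger (720.75 vs 649.25 mm²).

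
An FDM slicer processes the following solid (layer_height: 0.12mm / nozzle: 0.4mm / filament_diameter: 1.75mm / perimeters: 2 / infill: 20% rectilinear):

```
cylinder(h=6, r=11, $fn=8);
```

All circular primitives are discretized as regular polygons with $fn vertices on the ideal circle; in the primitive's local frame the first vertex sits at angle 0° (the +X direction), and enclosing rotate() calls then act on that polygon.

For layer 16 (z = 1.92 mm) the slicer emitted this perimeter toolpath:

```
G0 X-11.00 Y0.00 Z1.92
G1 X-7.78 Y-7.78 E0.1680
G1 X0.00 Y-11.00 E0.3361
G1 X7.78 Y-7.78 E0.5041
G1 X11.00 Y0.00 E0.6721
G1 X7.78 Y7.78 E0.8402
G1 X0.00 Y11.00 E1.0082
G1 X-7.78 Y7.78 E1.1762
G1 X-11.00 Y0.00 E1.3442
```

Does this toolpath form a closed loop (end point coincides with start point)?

Start point (G0): (-11.00, 0.00). End point (last G1): the path returns to the start — closed.

yes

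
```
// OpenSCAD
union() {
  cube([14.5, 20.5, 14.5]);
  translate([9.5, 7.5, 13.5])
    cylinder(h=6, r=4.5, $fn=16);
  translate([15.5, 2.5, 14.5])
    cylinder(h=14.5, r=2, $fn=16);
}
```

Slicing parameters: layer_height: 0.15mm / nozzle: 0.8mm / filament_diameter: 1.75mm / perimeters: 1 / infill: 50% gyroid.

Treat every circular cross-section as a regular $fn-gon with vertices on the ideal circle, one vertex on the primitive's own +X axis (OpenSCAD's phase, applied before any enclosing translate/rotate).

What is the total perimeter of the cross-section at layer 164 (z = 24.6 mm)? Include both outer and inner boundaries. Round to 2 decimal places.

At z = 24.6 mm: the cube is absent (z outside [0, 14.5]); the cylinder at (9.5, 7.5) is not intersected at this z (z outside [13.5, 19.5]); the r=2 cylinder at (15.5, 2.5) gives a regular 16-gon of circumradius 2 (constant along its height) (perimeter = 2·16·2.000·sin(180°/16) = 12.49 mm); Taking the union: only the r=2 cylinder at (15.5, 2.5) is present, so the union is just that shape — boundary = 12.49 mm. Overall, the cross-section is a single solid region. Total boundary length (outer) = 12.49 mm.

12.49 mm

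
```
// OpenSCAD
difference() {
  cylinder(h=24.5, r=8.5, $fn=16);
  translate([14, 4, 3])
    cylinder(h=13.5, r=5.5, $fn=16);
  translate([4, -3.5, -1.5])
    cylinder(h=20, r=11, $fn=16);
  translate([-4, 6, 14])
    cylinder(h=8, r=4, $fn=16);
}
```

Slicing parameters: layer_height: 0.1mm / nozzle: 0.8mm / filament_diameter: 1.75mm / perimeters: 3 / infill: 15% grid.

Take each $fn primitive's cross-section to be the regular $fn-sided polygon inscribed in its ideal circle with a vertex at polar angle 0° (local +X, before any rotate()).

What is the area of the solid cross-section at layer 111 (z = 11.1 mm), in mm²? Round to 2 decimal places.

38.00 mm²

At z = 11.1 mm: the r=8.5 cylinder contributes a regular 16-gon of circumradius 8.5 (area = (16/2)·8.500²·sin(360°/16) = 221.19 mm²); the cylinder at (14, 4): section is a regular 16-gon, circumradius r=5.5 (area = (16/2)·5.500²·sin(360°/16) = 92.61 mm²); the r=11 cylinder at (4, -3.5) gives a regular 16-gon of circumradius 11 (constant along its height) (area = (16/2)·11.000²·sin(360°/16) = 370.44 mm²); the cylinder at (-4, 6) does not reach this height (z outside [14, 22]); Subtracting the remaining from the first: starting from the r=8.5 cylinder (221.19 mm²), the r=5.5 cylinder at (14, 4) misses the remaining region (no effect); the r=11 cylinder at (4, -3.5) partially overlaps it — only the 183.19 mm² overlap (of its 370.44 mm²) is removed, clipping the outline — area = 38.00 mm². Overall, the cross-section is a single solid region. Net area = 38.00 mm².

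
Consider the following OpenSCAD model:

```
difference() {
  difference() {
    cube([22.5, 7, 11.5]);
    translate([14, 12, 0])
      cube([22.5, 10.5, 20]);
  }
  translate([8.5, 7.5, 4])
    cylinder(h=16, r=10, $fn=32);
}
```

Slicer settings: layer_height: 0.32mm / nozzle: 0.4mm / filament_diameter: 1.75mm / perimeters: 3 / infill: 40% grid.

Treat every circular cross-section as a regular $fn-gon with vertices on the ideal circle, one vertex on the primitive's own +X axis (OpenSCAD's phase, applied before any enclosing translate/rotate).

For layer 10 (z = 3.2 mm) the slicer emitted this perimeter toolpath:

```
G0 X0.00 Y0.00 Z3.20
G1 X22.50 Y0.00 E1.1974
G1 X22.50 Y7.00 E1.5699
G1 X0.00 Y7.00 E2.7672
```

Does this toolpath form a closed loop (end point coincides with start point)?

Start point (G0): (0.00, 0.00). End point (last G1): the path does not return to the start — open.

no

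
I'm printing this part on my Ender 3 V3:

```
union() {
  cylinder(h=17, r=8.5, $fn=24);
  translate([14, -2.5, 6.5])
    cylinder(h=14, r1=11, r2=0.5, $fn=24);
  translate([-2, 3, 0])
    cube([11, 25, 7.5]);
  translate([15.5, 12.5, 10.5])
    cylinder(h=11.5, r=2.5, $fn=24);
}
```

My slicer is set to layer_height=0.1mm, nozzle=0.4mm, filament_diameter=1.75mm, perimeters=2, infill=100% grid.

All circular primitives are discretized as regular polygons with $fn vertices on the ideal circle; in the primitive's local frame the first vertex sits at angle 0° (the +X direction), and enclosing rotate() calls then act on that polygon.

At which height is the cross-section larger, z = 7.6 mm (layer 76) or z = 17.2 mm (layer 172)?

Layer 76 (z = 7.6): the r=8.5 cylinder gives a regular 24-gon of circumradius 8.5 (constant along its height) (area = (24/2)·8.500²·sin(360°/24) = 224.40 mm²); the cone at (14, -2.5): at t=0.079 of its height the radius interpolates to r₁+(r₂−r₁)t = 10.175, giving a regular 24-gon of that circumradius (area = (24/2)·10.175²·sin(360°/24) = 321.55 mm²); the cube at (-2, 3) does not reach this height (z outside [0, 7.5]); the cylinder at (15.5, 12.5) is absent (z outside [10.5, 22]); Taking the union: the regions partially overlap — summed areas 545.94 mm² minus the doubly-counted overlap 35.30 mm² gives 510.65 mm² — area = 510.65 mm². So its area = 510.65 mm². Layer 172 (z = 17.2): the cylinder is not intersected at this z (z outside [0, 17]); the cone at (14, -2.5) (r1=11→r2=0.5) has section circumradius 2.975 here — a regular 24-gon (area = (24/2)·2.975²·sin(360°/24) = 27.49 mm²); the cube at (-2, 3) is absent (z outside [0, 7.5]); the cylinder at (15.5, 12.5): section is a regular 24-gon, circumradius r=2.5 (area = (24/2)·2.500²·sin(360°/24) = 19.41 mm²); Combining (union): the 2 present regions are separate (no shared area or edge), so areas and boundary lengths simply add and each stays a separate island — area = 46.90 mm². So its area = 46.90 mm². Layer 76 is larger (510.65 vs 46.90 mm²).

layer 76 (z = 7.6 mm)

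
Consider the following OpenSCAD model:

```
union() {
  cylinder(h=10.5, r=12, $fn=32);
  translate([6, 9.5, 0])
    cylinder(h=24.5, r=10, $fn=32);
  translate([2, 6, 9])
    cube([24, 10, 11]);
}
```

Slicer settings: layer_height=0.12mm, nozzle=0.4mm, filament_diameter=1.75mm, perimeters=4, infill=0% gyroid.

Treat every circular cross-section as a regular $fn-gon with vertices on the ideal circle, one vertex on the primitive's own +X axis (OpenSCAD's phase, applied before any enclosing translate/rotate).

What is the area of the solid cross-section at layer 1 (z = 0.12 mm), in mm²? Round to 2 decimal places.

620.37 mm²

At z = 0.12 mm: the r=12 cylinder gives a regular 32-gon of circumradius 12 (constant along its height) (area = (32/2)·12.000²·sin(360°/32) = 449.49 mm²); the r=10 cylinder at (6, 9.5) gives a regular 32-gon of circumradius 10 (constant along its height) (area = (32/2)·10.000²·sin(360°/32) = 312.14 mm²); the cube at (2, 6) is not intersected at this z (z outside [9, 20]); Merging all regions: the regions partially overlap — summed areas 761.63 mm² minus the doubly-counted overlap 141.26 mm² gives 620.37 mm² — area = 620.37 mm². Overall, the cross-section is a single solid region. Net area = 620.37 mm².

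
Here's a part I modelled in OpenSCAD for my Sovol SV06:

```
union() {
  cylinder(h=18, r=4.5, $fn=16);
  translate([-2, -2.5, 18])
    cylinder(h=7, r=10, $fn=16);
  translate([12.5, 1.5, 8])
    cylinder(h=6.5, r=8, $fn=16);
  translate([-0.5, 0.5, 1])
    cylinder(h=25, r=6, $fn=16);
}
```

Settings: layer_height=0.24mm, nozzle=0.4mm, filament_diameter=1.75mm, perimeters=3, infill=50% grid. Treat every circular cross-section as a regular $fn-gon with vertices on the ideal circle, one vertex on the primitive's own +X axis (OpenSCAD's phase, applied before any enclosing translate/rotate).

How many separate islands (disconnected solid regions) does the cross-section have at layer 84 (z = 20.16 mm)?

At z = 20.16 mm: the cylinder is not intersected at this z (z outside [0, 18]); the r=10 cylinder at (-2, -2.5) gives a regular 16-gon of circumradius 10 (constant along its height); the cylinder at (12.5, 1.5) is not intersected at this z (z outside [8, 14.5]); the r=6 cylinder at (-0.5, 0.5) contributes a regular 16-gon of circumradius 6; Combining (union): the r=6 cylinder at (-0.5, 0.5) lies entirely inside the r=10 cylinder at (-2, -2.5), so the union is just the r=10 cylinder at (-2, -2.5) — 1 connected region. Overall, the cross-section is a single solid region. Island count = 1.

1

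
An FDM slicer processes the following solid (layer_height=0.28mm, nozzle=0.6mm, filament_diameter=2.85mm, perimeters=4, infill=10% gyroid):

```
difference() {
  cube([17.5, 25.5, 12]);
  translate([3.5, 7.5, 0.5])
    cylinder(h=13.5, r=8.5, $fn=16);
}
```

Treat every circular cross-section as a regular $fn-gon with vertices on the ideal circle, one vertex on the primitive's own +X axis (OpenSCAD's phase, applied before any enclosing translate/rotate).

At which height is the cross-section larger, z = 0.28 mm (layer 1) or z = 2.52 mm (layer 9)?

Layer 1 (z = 0.28): the 17.5×25.5 cube contributes its full rectangle (area 446.25 mm²); the cylinder at (3.5, 7.5) does not reach this height (z outside [0.5, 14]); After the difference (first − rest): none of the subtracted shapes is present at this height, so the 17.5×25.5 cube is unchanged — area = 446.25 mm². So its area = 446.25 mm². Layer 9 (z = 2.52): the cube (footprint 17.5×25.5) is included at this height (area 446.25 mm²); the cylinder at (3.5, 7.5): section is a regular 16-gon, circumradius r=8.5 (area = (16/2)·8.500²·sin(360°/16) = 221.19 mm²); Subtracting the remaining from the first: starting from the 17.5×25.5 cube (446.25 mm²), the r=8.5 cylinder at (3.5, 7.5) partially overlaps it — only the 163.07 mm² overlap (of its 221.19 mm²) is removed, clipping the outline — area = 283.18 mm². So its area = 283.18 mm². Layer 1 is larger (446.25 vs 283.18 mm²).

layer 1 (z = 0.28 mm)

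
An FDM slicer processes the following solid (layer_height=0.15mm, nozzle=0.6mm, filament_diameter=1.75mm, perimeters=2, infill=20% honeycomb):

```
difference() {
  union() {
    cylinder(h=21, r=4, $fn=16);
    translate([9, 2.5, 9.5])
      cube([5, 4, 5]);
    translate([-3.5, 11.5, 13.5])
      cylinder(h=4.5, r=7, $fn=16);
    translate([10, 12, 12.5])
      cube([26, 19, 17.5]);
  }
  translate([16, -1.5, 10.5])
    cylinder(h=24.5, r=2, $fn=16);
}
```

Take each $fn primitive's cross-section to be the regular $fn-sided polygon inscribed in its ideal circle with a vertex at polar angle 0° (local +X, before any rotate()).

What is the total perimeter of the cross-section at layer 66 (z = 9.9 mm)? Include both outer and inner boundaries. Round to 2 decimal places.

At z = 9.9 mm: the r=4 cylinder gives a regular 16-gon of circumradius 4 (constant along its height) (perimeter = 2·16·4.000·sin(180°/16) = 24.97 mm); the 5×4 cube at (9, 2.5) contributes its full rectangle (perimeter 18.00 mm); the cylinder at (-3.5, 11.5) does not reach this height (z outside [13.5, 18]); the cube at (10, 12) does not reach this height (z outside [12.5, 30]); Taking the union: the 2 present regions are separate (no shared area or edge), so areas and boundary lengths simply add and each stays a separate island — boundary = 42.97 mm; the cylinder at (16, -1.5) is not intersected at this z (z outside [10.5, 35]); Taking the first minus the rest: none of the subtracted shapes is present at this height, so the result so far is unchanged — boundary = 42.97 mm. Overall, the cross-section has 2 separate islands. Total boundary length (outer) = 42.97 mm.

42.97 mm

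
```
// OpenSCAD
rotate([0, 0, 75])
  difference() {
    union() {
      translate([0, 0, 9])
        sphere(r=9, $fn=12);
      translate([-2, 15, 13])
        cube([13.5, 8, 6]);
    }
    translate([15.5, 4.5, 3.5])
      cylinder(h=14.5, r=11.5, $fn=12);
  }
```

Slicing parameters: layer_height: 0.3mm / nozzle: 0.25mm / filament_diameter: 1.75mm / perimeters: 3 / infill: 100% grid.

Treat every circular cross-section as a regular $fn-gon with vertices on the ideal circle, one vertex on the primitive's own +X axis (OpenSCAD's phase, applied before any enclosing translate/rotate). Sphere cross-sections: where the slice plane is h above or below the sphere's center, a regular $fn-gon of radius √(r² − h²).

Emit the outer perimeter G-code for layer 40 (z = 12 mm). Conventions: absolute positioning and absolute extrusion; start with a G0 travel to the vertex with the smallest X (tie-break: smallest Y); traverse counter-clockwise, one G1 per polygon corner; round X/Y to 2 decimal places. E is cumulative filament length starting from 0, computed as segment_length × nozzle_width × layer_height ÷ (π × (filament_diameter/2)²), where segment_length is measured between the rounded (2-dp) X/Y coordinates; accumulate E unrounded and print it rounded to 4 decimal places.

G0 X-8.20 Y-2.20 Z12.00
G1 X-6.00 Y-6.00 E0.1369
G1 X-2.20 Y-8.20 E0.2738
G1 X2.20 Y-8.20 E0.4110
G1 X6.00 Y-6.00 E0.5479
G1 X8.20 Y-2.20 E0.6849
G1 X8.20 Y2.20 E0.8221
G1 X6.00 Y6.00 E0.9590
G1 X5.16 Y6.48 E0.9891
G1 X2.64 Y5.03 E1.0798
G1 X-3.31 Y5.03 E1.2653
G1 X-5.50 Y6.29 E1.3441
G1 X-6.00 Y6.00 E1.3621
G1 X-8.20 Y2.20 E1.4990
G1 X-8.20 Y-2.20 E1.6362

At z = 12 mm: the r=9 sphere slices to a regular 12-gon of circumradius 8.485 (√(r²−h²) with h=3 from center); the cube at (-2, 15) is not intersected at this z (z outside [13, 19]); Taking the union: only the r=9 sphere is present, so the union is just that shape — 1 connected region; the r=11.5 cylinder at (15.5, 4.5) gives a regular 12-gon of circumradius 11.5 (constant along its height); Subtracting the remaining from the first: starting from the result so far, the r=11.5 cylinder at (15.5, 4.5) partially overlaps it — only the 24.87 mm² overlap (of its 396.75 mm²) is removed, clipping the outline — 1 connected region; (rotated 75° about Z; rotation is an isometry so areas/perimeters/island counts are preserved). The outline is a single polygon with 14 vertices. Extrusion per mm of travel: 0.25 × 0.3 / (π × 0.875²) = 0.031181. Accumulating E over each segment gives final E = 1.6362.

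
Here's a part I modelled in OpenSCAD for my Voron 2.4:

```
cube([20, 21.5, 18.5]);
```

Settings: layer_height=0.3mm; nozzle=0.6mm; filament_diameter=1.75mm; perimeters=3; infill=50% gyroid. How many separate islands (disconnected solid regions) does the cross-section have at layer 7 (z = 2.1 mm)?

1

At z = 2.1 mm: the cube (footprint 20×21.5) is included at this height. Overall, the cross-section is a single solid region. Island count = 1.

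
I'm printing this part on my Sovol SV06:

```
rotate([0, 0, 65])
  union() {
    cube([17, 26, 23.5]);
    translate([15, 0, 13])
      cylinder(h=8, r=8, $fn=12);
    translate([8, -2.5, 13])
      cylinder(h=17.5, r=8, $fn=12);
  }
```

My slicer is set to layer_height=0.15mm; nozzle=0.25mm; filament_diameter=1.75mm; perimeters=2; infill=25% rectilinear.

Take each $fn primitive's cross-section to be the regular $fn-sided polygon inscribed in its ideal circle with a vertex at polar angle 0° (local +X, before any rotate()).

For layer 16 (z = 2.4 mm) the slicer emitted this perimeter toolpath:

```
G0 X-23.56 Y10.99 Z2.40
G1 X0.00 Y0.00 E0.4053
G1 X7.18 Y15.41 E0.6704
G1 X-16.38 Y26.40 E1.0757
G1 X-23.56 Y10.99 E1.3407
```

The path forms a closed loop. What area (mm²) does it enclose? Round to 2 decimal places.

Apply the shoelace formula to the sequence of (X, Y) vertices; enclosed area = 441.97 mm².

441.97 mm²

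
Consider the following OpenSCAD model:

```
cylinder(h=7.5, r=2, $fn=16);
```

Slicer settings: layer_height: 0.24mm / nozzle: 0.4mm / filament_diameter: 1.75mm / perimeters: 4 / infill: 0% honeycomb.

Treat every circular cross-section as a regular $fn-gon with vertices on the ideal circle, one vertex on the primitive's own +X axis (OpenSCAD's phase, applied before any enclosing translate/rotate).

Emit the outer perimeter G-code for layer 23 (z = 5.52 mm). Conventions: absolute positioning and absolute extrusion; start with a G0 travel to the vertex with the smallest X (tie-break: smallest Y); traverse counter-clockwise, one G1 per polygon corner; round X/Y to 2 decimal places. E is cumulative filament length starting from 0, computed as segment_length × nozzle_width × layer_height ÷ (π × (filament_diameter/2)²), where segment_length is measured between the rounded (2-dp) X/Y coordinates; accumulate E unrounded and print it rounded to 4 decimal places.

G0 X-2.00 Y0.00 Z5.52
G1 X-1.85 Y-0.77 E0.0313
G1 X-1.41 Y-1.41 E0.0623
G1 X-0.77 Y-1.85 E0.0933
G1 X0.00 Y-2.00 E0.1246
G1 X0.77 Y-1.85 E0.1559
G1 X1.41 Y-1.41 E0.1869
G1 X1.85 Y-0.77 E0.2179
G1 X2.00 Y0.00 E0.2492
G1 X1.85 Y0.77 E0.2805
G1 X1.41 Y1.41 E0.3115
G1 X0.77 Y1.85 E0.3425
G1 X0.00 Y2.00 E0.3738
G1 X-0.77 Y1.85 E0.4052
G1 X-1.41 Y1.41 E0.4362
G1 X-1.85 Y0.77 E0.4672
G1 X-2.00 Y0.00 E0.4985

At z = 5.52 mm: the r=2 cylinder gives a regular 16-gon of circumradius 2 (constant along its height). The outline is a single polygon with 16 vertices. Extrusion per mm of travel: 0.4 × 0.24 / (π × 0.875²) = 0.039912. Accumulating E over each segment gives final E = 0.4985.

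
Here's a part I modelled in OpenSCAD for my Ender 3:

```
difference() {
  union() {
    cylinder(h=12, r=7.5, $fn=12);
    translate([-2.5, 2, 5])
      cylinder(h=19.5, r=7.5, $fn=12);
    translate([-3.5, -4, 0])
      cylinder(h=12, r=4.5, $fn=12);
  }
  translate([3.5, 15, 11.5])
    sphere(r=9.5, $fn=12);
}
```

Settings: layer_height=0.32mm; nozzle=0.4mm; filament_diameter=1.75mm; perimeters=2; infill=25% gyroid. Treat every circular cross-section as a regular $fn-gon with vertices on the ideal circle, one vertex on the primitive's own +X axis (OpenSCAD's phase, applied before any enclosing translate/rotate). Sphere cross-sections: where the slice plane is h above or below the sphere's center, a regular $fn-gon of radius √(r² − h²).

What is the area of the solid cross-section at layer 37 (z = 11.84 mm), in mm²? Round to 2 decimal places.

216.91 mm²

At z = 11.84 mm: the r=7.5 cylinder contributes a regular 12-gon of circumradius 7.5 (area = (12/2)·7.500²·sin(360°/12) = 168.75 mm²); the r=7.5 cylinder at (-2.5, 2) contributes a regular 12-gon of circumradius 7.5 (area = (12/2)·7.500²·sin(360°/12) = 168.75 mm²); the cylinder at (-3.5, -4): section is a regular 12-gon, circumradius r=4.5 (area = (12/2)·4.500²·sin(360°/12) = 60.75 mm²); Taking the union: the regions partially overlap — summed areas 398.25 mm² minus the doubly-counted overlap 167.95 mm² gives 230.30 mm² — area = 230.30 mm²; the r=9.5 sphere at (3.5, 15) slices to a regular 12-gon of circumradius 9.494 (√(r²−h²) with h=0.34 from center) (area = (12/2)·9.494²·sin(360°/12) = 270.40 mm²); Subtracting the remaining from the first: starting from that combined region (230.30 mm²), the r=9.5 sphere at (3.5, 15) partially overlaps it — only the 13.39 mm² overlap (of its 270.40 mm²) is removed, clipping the outline — area = 216.91 mm². Overall, the cross-section is a single solid region. Net area = 216.91 mm².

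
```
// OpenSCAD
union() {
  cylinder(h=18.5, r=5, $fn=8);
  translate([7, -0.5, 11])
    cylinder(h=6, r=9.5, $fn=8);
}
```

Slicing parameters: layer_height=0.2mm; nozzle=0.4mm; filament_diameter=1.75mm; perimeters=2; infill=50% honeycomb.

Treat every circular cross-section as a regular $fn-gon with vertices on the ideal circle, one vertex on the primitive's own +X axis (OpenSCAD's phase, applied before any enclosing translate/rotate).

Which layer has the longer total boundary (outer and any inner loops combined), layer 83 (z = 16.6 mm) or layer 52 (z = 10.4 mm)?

layer 83 (z = 16.6 mm)

Layer 83 (z = 16.6): the r=5 cylinder contributes a regular 8-gon of circumradius 5 (perimeter = 2·8·5.000·sin(180°/8) = 30.61 mm); the cylinder at (7, -0.5): section is a regular 8-gon, circumradius r=9.5 (perimeter = 2·8·9.500·sin(180°/8) = 58.17 mm); Taking the union: the regions partially overlap (shared area 49.78 mm²), so the edge portions inside another operand are dropped and the merged outline is re-measured after clipping — boundary = 61.99 mm. So its perimeter = 61.99 mm. Layer 52 (z = 10.4): the r=5 cylinder gives a regular 8-gon of circumradius 5 (constant along its height) (perimeter = 2·8·5.000·sin(180°/8) = 30.61 mm); the cylinder at (7, -0.5) does not reach this height (z outside [11, 17]); Taking the union: only the r=5 cylinder is present, so the union is just that shape — boundary = 30.61 mm. So its perimeter = 30.61 mm. Layer 83 is larger (61.99 vs 30.61 mm).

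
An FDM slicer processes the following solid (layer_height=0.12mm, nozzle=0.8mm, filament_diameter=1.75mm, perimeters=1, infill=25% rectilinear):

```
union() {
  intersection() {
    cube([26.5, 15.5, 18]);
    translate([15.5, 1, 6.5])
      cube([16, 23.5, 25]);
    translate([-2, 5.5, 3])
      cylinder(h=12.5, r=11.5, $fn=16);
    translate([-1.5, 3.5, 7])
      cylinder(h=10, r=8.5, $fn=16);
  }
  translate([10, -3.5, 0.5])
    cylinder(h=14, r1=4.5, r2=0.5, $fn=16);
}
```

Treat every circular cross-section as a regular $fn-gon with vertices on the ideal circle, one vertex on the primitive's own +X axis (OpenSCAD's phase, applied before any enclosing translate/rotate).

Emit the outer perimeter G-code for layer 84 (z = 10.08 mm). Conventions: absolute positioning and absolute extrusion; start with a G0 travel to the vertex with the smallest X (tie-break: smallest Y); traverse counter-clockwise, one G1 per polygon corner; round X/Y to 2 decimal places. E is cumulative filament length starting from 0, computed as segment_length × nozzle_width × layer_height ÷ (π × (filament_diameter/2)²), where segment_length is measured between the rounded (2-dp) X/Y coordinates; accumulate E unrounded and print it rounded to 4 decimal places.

At z = 10.08 mm: the cube (footprint 26.5×15.5) is included at this height; the cube at (15.5, 1) (footprint 16×23.5) is included at this height; the r=11.5 cylinder at (-2, 5.5) gives a regular 16-gon of circumradius 11.5 (constant along its height); the cylinder at (-1.5, 3.5): section is a regular 16-gon, circumradius r=8.5; Keeping only the common overlap: the 16×23.5 cube at (15.5, 1) partially overlaps the 26.5×15.5 cube; clipping to the common part keeps 159.50 mm²; the r=11.5 cylinder at (-2, 5.5) does not overlap the running intersection (empty); the r=8.5 cylinder at (-1.5, 3.5) does not overlap the running intersection (empty) — nothing remains; the cone at (10, -3.5): at t=0.684 of its height the radius interpolates to r₁+(r₂−r₁)t = 1.763, giving a regular 16-gon of that circumradius; Taking the union: only the cone at (10, -3.5) is present, so the union is just that shape — 1 connected region. The outline is a single polygon with 16 vertices. Extrusion per mm of travel: 0.8 × 0.12 / (π × 0.875²) = 0.039912. Accumulating E over each segment gives final E = 0.4393.

G0 X8.24 Y-3.50 Z10.08
G1 X8.37 Y-4.17 E0.0272
G1 X8.75 Y-4.75 E0.0549
G1 X9.33 Y-5.13 E0.0826
G1 X10.00 Y-5.26 E0.1098
G1 X10.67 Y-5.13 E0.1371
G1 X11.25 Y-4.75 E0.1647
G1 X11.63 Y-4.17 E0.1924
G1 X11.76 Y-3.50 E0.2197
G1 X11.63 Y-2.83 E0.2469
G1 X11.25 Y-2.25 E0.2746
G1 X10.67 Y-1.87 E0.3022
G1 X10.00 Y-1.74 E0.3295
G1 X9.33 Y-1.87 E0.3567
G1 X8.75 Y-2.25 E0.3844
G1 X8.37 Y-2.83 E0.4121
G1 X8.24 Y-3.50 E0.4393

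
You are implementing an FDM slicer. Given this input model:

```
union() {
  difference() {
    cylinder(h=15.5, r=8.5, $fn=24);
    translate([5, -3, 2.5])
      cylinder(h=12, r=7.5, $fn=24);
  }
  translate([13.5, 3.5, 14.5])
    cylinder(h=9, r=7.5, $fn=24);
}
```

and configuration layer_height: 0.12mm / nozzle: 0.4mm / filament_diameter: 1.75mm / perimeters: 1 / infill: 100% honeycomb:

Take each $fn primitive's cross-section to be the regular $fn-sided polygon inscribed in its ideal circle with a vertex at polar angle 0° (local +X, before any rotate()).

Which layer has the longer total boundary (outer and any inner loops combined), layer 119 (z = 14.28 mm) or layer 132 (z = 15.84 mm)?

layer 119 (z = 14.28 mm)

Layer 119 (z = 14.28): the cylinder: section is a regular 24-gon, circumradius r=8.5 (perimeter = 2·24·8.500·sin(180°/24) = 53.25 mm); the r=7.5 cylinder at (5, -3) contributes a regular 24-gon of circumradius 7.5 (perimeter = 2·24·7.500·sin(180°/24) = 46.99 mm); After the difference (first − rest): starting from the r=8.5 cylinder, the r=7.5 cylinder at (5, -3) partially overlaps it — only the 107.48 mm² overlap (of its 174.70 mm²) is removed, clipping the outline — boundary = 56.12 mm; the cylinder at (13.5, 3.5) is absent (z outside [14.5, 23.5]); Taking the union: only that combined region is present, so the union is just that shape — boundary = 56.12 mm. So its perimeter = 56.12 mm. Layer 132 (z = 15.84): the cylinder does not reach this height (z outside [0, 15.5]); the cylinder at (5, -3) is absent (z outside [2.5, 14.5]); Taking the first minus the rest: the first operand is absent here, so nothing remains; the r=7.5 cylinder at (13.5, 3.5) gives a regular 24-gon of circumradius 7.5 (constant along its height) (perimeter = 2·24·7.500·sin(180°/24) = 46.99 mm); Taking the union: only the r=7.5 cylinder at (13.5, 3.5) is present, so the union is just that shape — boundary = 46.99 mm. So its perimeter = 46.99 mm. Layer 119 is larger (56.12 vs 46.99 mm).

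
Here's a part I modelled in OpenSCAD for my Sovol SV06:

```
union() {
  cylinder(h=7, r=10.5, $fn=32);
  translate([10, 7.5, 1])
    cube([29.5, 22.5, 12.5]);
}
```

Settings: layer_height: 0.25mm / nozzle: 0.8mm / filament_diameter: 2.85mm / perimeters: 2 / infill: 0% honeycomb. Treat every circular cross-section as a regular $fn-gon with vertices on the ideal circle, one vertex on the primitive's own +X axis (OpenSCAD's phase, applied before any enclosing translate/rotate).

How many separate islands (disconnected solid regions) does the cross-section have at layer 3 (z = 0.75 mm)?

At z = 0.75 mm: the r=10.5 cylinder contributes a regular 32-gon of circumradius 10.5; the cube at (10, 7.5) is not intersected at this z (z outside [1, 13.5]); Combining (union): only the r=10.5 cylinder is present, so the union is just that shape — 1 connected region. Overall, the cross-section is a single solid region. Island count = 1.

1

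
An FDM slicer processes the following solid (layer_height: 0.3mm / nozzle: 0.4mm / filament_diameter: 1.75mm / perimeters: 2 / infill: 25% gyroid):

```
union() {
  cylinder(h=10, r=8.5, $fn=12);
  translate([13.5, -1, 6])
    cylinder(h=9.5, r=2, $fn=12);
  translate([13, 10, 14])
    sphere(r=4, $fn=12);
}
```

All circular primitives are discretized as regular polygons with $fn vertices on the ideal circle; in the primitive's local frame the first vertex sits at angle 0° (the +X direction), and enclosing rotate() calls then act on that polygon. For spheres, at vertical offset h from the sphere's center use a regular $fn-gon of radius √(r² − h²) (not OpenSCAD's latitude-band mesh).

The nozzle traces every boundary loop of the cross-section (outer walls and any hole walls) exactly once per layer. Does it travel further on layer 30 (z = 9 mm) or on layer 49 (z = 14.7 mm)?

layer 30 (z = 9 mm)

Layer 30 (z = 9): the cylinder: section is a regular 12-gon, circumradius r=8.5 (perimeter = 2·12·8.500·sin(180°/12) = 52.80 mm); the cylinder at (13.5, -1): section is a regular 12-gon, circumradius r=2 (perimeter = 2·12·2.000·sin(180°/12) = 12.42 mm); the sphere at (13, 10) is absent (|z−center|=5.000 > r=4); Taking the union: the 2 present regions are separate (no shared area or edge), so areas and boundary lengths simply add and each stays a separate island — boundary = 65.22 mm. So its perimeter = 65.22 mm. Layer 49 (z = 14.7): the cylinder is absent (z outside [0, 10]); the r=2 cylinder at (13.5, -1) contributes a regular 12-gon of circumradius 2 (perimeter = 2·12·2.000·sin(180°/12) = 12.42 mm); the sphere at (13, 10): section is a regular 12-gon, circumradius = √(r²−h²) = √(4²−0.7²) = 3.938 (perimeter = 2·12·3.938·sin(180°/12) = 24.46 mm); Combining (union): the 2 present regions are separate (no shared area or edge), so areas and boundary lengths simply add and each stays a separate island — boundary = 36.89 mm. So its perimeter = 36.89 mm. Layer 30 is larger (65.22 vs 36.89 mm).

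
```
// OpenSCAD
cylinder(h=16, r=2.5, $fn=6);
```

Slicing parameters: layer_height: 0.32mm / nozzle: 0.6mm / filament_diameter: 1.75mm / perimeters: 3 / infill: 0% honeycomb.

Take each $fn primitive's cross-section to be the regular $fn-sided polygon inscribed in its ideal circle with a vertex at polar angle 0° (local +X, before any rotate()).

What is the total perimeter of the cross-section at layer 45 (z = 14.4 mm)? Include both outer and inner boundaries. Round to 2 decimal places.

At z = 14.4 mm: the cylinder: section is a regular 6-gon, circumradius r=2.5 (perimeter = 2·6·2.500·sin(180°/6) = 15.00 mm). Overall, the cross-section is a single solid region. Total boundary length (outer) = 15.00 mm.

15.00 mm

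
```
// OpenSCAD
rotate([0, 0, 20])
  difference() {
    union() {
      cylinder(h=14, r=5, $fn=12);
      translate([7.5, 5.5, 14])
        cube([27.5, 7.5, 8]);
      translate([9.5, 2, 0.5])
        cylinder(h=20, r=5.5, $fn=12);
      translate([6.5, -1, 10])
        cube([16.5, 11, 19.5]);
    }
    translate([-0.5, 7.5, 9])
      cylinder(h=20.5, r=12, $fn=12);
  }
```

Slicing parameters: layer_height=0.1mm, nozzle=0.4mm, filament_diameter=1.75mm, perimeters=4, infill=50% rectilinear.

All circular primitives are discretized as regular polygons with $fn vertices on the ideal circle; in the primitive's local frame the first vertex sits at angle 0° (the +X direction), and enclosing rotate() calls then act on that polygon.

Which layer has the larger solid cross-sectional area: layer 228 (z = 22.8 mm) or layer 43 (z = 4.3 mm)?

Layer 228 (z = 22.8): the cylinder is absent (z outside [0, 14]); the cube at (7.5, 5.5) is not intersected at this z (z outside [14, 22]); the cylinder at (9.5, 2) is absent (z outside [0.5, 20.5]); the cube at (6.5, -1) is present — its section is the full 16.5×11 rectangle (area 181.50 mm²); Combining (union): only the 16.5×11 cube at (6.5, -1) is present, so the union is just that shape — area = 181.50 mm²; the r=12 cylinder at (-0.5, 7.5) contributes a regular 12-gon of circumradius 12 (area = (12/2)·12.000²·sin(360°/12) = 432.00 mm²); Subtracting the remaining from the first: starting from the result so far (181.50 mm²), the r=12 cylinder at (-0.5, 7.5) partially overlaps it — only the 42.20 mm² overlap (of its 432.00 mm²) is removed, clipping the outline — area = 139.30 mm²; (whole slice rotated 20° about Z — lengths, areas and connectivity unchanged). So its area = 139.30 mm². Layer 43 (z = 4.3): the r=5 cylinder contributes a regular 12-gon of circumradius 5 (area = (12/2)·5.000²·sin(360°/12) = 75.00 mm²); the cube at (7.5, 5.5) is not intersected at this z (z outside [14, 22]); the r=5.5 cylinder at (9.5, 2) gives a regular 12-gon of circumradius 5.5 (constant along its height) (area = (12/2)·5.500²·sin(360°/12) = 90.75 mm²); the cube at (6.5, -1) is absent (z outside [10, 29.5]); Combining (union): the regions partially overlap — summed areas 165.75 mm² minus the doubly-counted overlap 1.31 mm² gives 164.44 mm² — area = 164.44 mm²; the cylinder at (-0.5, 7.5) is absent (z outside [9, 29.5]); After the difference (first − rest): none of the subtracted shapes is present at this height, so that combined region is unchanged — area = 164.44 mm²; (whole slice rotated 20° about Z — lengths, areas and connectivity unchanged). So its area = 164.44 mm². Layer 43 is larger (164.44 vs 139.30 mm²).

layer 43 (z = 4.3 mm)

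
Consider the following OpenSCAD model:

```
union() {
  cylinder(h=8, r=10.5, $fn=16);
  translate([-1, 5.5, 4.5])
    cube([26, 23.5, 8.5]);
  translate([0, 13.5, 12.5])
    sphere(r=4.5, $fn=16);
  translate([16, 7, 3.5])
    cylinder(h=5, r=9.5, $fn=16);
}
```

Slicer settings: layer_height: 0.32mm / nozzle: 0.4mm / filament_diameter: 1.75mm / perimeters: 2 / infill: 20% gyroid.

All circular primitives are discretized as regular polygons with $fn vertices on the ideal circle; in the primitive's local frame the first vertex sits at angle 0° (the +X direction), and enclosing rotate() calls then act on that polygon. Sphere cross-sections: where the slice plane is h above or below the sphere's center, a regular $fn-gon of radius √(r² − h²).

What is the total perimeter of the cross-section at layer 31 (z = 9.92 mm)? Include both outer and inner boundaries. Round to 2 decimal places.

At z = 9.92 mm: the cylinder is absent (z outside [0, 8]); the 26×23.5 cube at (-1, 5.5) contributes its full rectangle (perimeter 99.00 mm); the sphere at (0, 13.5): section is a regular 16-gon, circumradius = √(r²−h²) = √(4.5²−2.58²) = 3.687 (perimeter = 2·16·3.687·sin(180°/16) = 23.02 mm); the cylinder at (16, 7) is absent (z outside [3.5, 8.5]); Taking the union: the regions partially overlap (shared area 27.98 mm²), so the edge portions inside another operand are dropped and the merged outline is re-measured after clipping — boundary = 101.49 mm. Overall, the cross-section is a single solid region. Total boundary length (outer) = 101.49 mm.

101.49 mm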